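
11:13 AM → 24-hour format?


Input: 11:13 AM
AM hour stays: 11

11:13


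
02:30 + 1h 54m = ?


04:24

Start: 150 minutes from midnight
Add: 114 minutes
Total: 264 minutes
Hours: 264 ÷ 60 = 4 remainder 24


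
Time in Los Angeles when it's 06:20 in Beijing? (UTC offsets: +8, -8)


14:20 (previous day)

Time difference = UTC-8 - UTC+8 = -16 hours
New hour = (6 -16) mod 24
= -10 mod 24 = 14
Minutes unchanged → 14:20; -10 < 0 → previous day


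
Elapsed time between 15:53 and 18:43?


2h 50m

End time in minutes: 18×60 + 43 = 1123
Start time in minutes: 15×60 + 53 = 953
Difference = 1123 - 953 = 170 minutes
= 2 hours 50 minutes


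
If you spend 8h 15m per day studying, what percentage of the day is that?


Time: 495 minutes
Day: 1440 minutes
Percentage = (495/1440) × 100 ≈ 34.4%

34.4%


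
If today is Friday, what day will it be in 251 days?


Thursday

Start: Friday (index 4)
(4 + 251) mod 7
= 255 mod 7
= 3
Index 3 → Thursday


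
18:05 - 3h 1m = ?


Start: 1085 minutes from midnight
Subtract: 181 minutes
Remaining: 1085 - 181 = 904
Hours: 15, Minutes: 4

15:04


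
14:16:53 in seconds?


Hours: 14 × 3600 = 50400
Minutes: 16 × 60 = 960
Seconds: 53
Total = 50400 + 960 + 53 = 51413

51413 seconds


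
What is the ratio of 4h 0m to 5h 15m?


Duration 1: 240 minutes
Duration 2: 315 minutes
Ratio = 240:315
GCD = 15
Simplified = 16:21
As a decimal: 16/21 ≈ 0.76

16:21 (0.76)


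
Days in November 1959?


30 days

Month: November (month 11)
November has 30 days


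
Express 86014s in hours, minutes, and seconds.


Hours: 86014 ÷ 3600 = 23 remainder 3214
Minutes: 3214 ÷ 60 = 53 remainder 34
Seconds: 34

23h 53m 34s


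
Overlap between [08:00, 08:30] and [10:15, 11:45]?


Meeting A: 480-510 (in minutes from midnight)
Meeting B: 615-705
Overlap start = max(480, 615) = 615
Overlap end = min(510, 705) = 510
Overlap = max(0, 510 - 615) = 0 min

0 minutes


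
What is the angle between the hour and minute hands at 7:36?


12.0°

Hour hand = 7×30 + 36×0.5 = 228.0°
Minute hand = 36×6 = 216°
Difference = |228.0 - 216| = 12.0°


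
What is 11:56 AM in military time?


11:56

Input: 11:56 AM
AM hour stays: 11


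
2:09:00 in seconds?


7740 seconds

Hours: 2 × 3600 = 7200
Minutes: 9 × 60 = 540
Seconds: 0
Total = 7200 + 540 + 0 = 7740


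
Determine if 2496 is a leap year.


Rules: divisible by 4 AND (not by 100 OR by 400)
2496 ÷ 4 = 624 exactly → divisible by 4
2496 ÷ 100 = 24 remainder 96 → not divisible by 100
Divisible by 4 but not by 100 → leap year

Yes


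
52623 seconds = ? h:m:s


14h 37m 3s

Hours: 52623 ÷ 3600 = 14 remainder 2223
Minutes: 2223 ÷ 60 = 37 remainder 3
Seconds: 3


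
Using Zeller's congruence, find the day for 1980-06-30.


Monday

Zeller's congruence:
q=30, m=6, k=80, j=19
h = (30 + ⌊13×7/5⌋ + 80 + ⌊80/4⌋ + ⌊19/4⌋ - 2×19) mod 7
= (30 + 18 + 80 + 20 + 4 - 38) mod 7
= 114 mod 7 = 2
h=2 → Monday


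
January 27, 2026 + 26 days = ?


Start: January 27, 2026
Add 26 days
January 27 → February 1: 31 - 27 + 1 = 5 days (26 - 5 = 21 left)
February 1 + 21 = February 22, 2026

February 22, 2026


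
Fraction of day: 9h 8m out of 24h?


0.3806 (38.06%)

Total minutes: 9×60 + 8 = 548
Day = 24×60 = 1440 minutes
Fraction = 548/1440 ≈ 0.3806
As a percentage: 548/1440 × 100 ≈ 38.06%


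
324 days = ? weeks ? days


Weeks: 324 ÷ 7 = 46 remainder 2

46 weeks 2 days


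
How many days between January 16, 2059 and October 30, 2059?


From January 16, 2059 to October 30, 2059
Rest of January 2059: 31 - 16 = 15
Full months: February 2059 28, March 31, April 30, May 31, June 30, July 31, August 31, September 30
Days into October 2059: 30
Total = 15 + 28 + 31 + 30 + 31 + 30 + 31 + 31 + 30 + 30 = 287 days

287 days


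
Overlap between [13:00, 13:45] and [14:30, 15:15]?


0 minutes

Meeting A: 780-825 (in minutes from midnight)
Meeting B: 870-915
Overlap start = max(780, 870) = 870
Overlap end = min(825, 915) = 825
Overlap = max(0, 825 - 870) = 0 min


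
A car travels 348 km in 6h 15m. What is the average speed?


55.7 km/h

Distance: 348 km
Time: 6h 15m = 375 min = 375/60 = 25/4 hours
Speed = 348 ÷ (25/4) = 348 × 4 / 25 = 1392/25 ≈ 55.7 km/h


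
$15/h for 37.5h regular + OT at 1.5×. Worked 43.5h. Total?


Regular: 37.5h × $15 = $562.50
Overtime: 43.5 - 37.5 = 6.0h
OT pay: 6.0h × $15 × 1.5 = $135.00
Total = $562.50 + $135.00 = $697.50

$697.50


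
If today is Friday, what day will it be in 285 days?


Start: Friday (index 4)
(4 + 285) mod 7
= 289 mod 7
= 2
Index 2 → Wednesday

Wednesday


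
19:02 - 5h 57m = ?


Start: 1142 minutes from midnight
Subtract: 357 minutes
Remaining: 1142 - 357 = 785
Hours: 13, Minutes: 5

13:05


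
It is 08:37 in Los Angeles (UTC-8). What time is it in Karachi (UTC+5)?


21:37

Time difference = UTC+5 - UTC-8 = +13 hours
New hour = (8 + 13) mod 24
= 21 mod 24 = 21
Minutes unchanged → 21:37


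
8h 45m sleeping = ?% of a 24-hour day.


Time: 525 minutes
Day: 1440 minutes
Percentage = (525/1440) × 100 ≈ 36.5%

36.5%


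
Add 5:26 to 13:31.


18:57

Start: 811 minutes from midnight
Add: 326 minutes
Total: 1137 minutes
Hours: 1137 ÷ 60 = 18 remainder 57


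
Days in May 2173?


Month: May (month 5)
May has 31 days

31 days


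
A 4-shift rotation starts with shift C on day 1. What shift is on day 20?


Shifts: A, B, C, D
Start: C (index 2)
Day 20: (2 + 20 - 1) mod 4
= 21 mod 4
= 1
Index 1 → shift B

Shift B


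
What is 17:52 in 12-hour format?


5:52 PM

Hour: 17
17 - 12 = 5 → PM


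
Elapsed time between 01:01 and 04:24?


End time in minutes: 4×60 + 24 = 264
Start time in minutes: 1×60 + 1 = 61
Difference = 264 - 61 = 203 minutes
= 3 hours 23 minutes

3h 23m


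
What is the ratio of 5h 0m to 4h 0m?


5:4 (1.25)

Duration 1: 300 minutes
Duration 2: 240 minutes
Ratio = 300:240
GCD = 60
Simplified = 5:4
As a decimal: 5/4 = 1.25


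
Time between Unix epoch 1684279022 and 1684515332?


Difference = 1684515332 - 1684279022 = 236310 seconds
In hours: 236310 / 3600 ≈ 65.6
In days: 236310 / 86400 ≈ 2.74

236310 seconds (65.6 hours / 2.74 days)


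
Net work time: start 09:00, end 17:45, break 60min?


Total time = (17×60+45) - (9×60+0)
= 1065 - 540 = 525 min
Minus break: 525 - 60 = 465 min
= 7h 45m

7h 45m (465 minutes)


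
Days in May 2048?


31 days

Month: May (month 5)
May has 31 days


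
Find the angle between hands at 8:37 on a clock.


Hour hand = 8×30 + 37×0.5 = 258.5°
Minute hand = 37×6 = 222°
Difference = |258.5 - 222| = 36.5°

36.5°


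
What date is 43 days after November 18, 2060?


Start: November 18, 2060
Add 43 days
November 18 → December 1: 30 - 18 + 1 = 13 days (43 - 13 = 30 left)
December 1 + 30 = December 31, 2060

December 31, 2060


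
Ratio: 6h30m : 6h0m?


Duration 1: 390 minutes
Duration 2: 360 minutes
Ratio = 390:360
GCD = 30
Simplified = 13:12
As a decimal: 13/12 ≈ 1.08

13:12 (1.08)


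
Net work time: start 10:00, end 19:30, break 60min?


Total time = (19×60+30) - (10×60+0)
= 1170 - 600 = 570 min
Minus break: 570 - 60 = 510 min
= 8h 30m

8h 30m (510 minutes)


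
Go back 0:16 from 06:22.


Start: 382 minutes from midnight
Subtract: 16 minutes
Remaining: 382 - 16 = 366
Hours: 6, Minutes: 6

06:06


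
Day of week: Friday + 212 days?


Start: Friday (index 4)
(4 + 212) mod 7
= 216 mod 7
= 6
Index 6 → Sunday

Sunday


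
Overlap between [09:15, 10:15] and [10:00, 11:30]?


Meeting A: 555-615 (in minutes from midnight)
Meeting B: 600-690
Overlap start = max(555, 600) = 600
Overlap end = min(615, 690) = 615
Overlap = max(0, 615 - 600) = 15 min

15 minutes


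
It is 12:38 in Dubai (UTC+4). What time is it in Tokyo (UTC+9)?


17:38

Time difference = UTC+9 - UTC+4 = +5 hours
New hour = (12 + 5) mod 24
= 17 mod 24 = 17
Minutes unchanged → 17:38


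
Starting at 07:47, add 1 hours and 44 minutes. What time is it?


Start: 467 minutes from midnight
Add: 104 minutes
Total: 571 minutes
Hours: 571 ÷ 60 = 9 remainder 31

09:31


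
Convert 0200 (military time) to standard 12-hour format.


2:00 AM

Hour: 2
2 < 12 → AM


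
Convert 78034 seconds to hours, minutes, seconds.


Hours: 78034 ÷ 3600 = 21 remainder 2434
Minutes: 2434 ÷ 60 = 40 remainder 34
Seconds: 34

21h 40m 34s


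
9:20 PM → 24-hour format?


Input: 9:20 PM
PM: 9 + 12 = 21

21:20


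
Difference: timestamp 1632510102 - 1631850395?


659707 seconds (183.3 hours / 7.64 days)

Difference = 1632510102 - 1631850395 = 659707 seconds
In hours: 659707 / 3600 ≈ 183.3
In days: 659707 / 86400 ≈ 7.64


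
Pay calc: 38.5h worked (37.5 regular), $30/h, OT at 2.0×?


Regular: 37.5h × $30 = $1125.00
Overtime: 38.5 - 37.5 = 1.0h
OT pay: 1.0h × $30 × 2.0 = $60.00
Total = $1125.00 + $60.00 = $1185.00

$1185.00


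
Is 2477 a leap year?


No

Rules: divisible by 4 AND (not by 100 OR by 400)
2477 ÷ 4 = 619 remainder 1 → not divisible by 4
Not divisible by 4 → not a leap year


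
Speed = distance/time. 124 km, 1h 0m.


Distance: 124 km
Time: 1 hours
Speed = 124 / 1 = 124.0 km/h

124.0 km/h


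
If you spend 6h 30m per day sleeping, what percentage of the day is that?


27.1%

Time: 390 minutes
Day: 1440 minutes
Percentage = (390/1440) × 100 ≈ 27.1%


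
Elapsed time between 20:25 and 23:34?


3h 9m

End time in minutes: 23×60 + 34 = 1414
Start time in minutes: 20×60 + 25 = 1225
Difference = 1414 - 1225 = 189 minutes
= 3 hours 9 minutes


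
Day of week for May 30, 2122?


Zeller's congruence:
q=30, m=5, k=22, j=21
h = (30 + ⌊13×6/5⌋ + 22 + ⌊22/4⌋ + ⌊21/4⌋ - 2×21) mod 7
= (30 + 15 + 22 + 5 + 5 - 42) mod 7
= 35 mod 7 = 0
h=0 → Saturday

Saturday


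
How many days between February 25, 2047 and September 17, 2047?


204 days

From February 25, 2047 to September 17, 2047
Rest of February 2047: 28 - 25 = 3
Full months: March 31, April 30, May 31, June 30, July 31, August 31
Days into September 2047: 17
Total = 3 + 31 + 30 + 31 + 30 + 31 + 31 + 17 = 204 days


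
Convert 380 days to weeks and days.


54 weeks 2 days

Weeks: 380 ÷ 7 = 54 remainder 2


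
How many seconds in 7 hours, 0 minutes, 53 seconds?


Hours: 7 × 3600 = 25200
Minutes: 0 × 60 = 0
Seconds: 53
Total = 25200 + 0 + 53 = 25253

25253 seconds


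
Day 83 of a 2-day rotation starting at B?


Shifts: A, B
Start: B (index 1)
Day 83: (1 + 83 - 1) mod 2
= 83 mod 2
= 1
Index 1 → shift B

Shift B


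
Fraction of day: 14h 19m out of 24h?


Total minutes: 14×60 + 19 = 859
Day = 24×60 = 1440 minutes
Fraction = 859/1440 ≈ 0.5965
As a percentage: 859/1440 × 100 ≈ 59.65%

0.5965 (59.65%)


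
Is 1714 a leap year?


No

Rules: divisible by 4 AND (not by 100 OR by 400)
1714 ÷ 4 = 428 remainder 2 → not divisible by 4
Not divisible by 4 → not a leap year


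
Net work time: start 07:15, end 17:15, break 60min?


Total time = (17×60+15) - (7×60+15)
= 1035 - 435 = 600 min
Minus break: 600 - 60 = 540 min
= 9h 0m

9h 0m (540 minutes)


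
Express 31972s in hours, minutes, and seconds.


Hours: 31972 ÷ 3600 = 8 remainder 3172
Minutes: 3172 ÷ 60 = 52 remainder 52
Seconds: 52

8h 52m 52s


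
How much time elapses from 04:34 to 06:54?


End time in minutes: 6×60 + 54 = 414
Start time in minutes: 4×60 + 34 = 274
Difference = 414 - 274 = 140 minutes
= 2 hours 20 minutes

2h 20m


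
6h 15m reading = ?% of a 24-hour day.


Time: 375 minutes
Day: 1440 minutes
Percentage = (375/1440) × 100 ≈ 26.0%

26.0%


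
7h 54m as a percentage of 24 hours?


0.3292 (32.92%)

Total minutes: 7×60 + 54 = 474
Day = 24×60 = 1440 minutes
Fraction = 474/1440 ≈ 0.3292
As a percentage: 474/1440 × 100 ≈ 32.92%


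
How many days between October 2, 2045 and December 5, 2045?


From October 2, 2045 to December 5, 2045
Rest of October 2045: 31 - 2 = 29
Full months: November 30
Days into December 2045: 5
Total = 29 + 30 + 5 = 64 days

64 days


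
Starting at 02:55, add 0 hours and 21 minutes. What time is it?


03:16

Start: 175 minutes from midnight
Add: 21 minutes
Total: 196 minutes
Hours: 196 ÷ 60 = 3 remainder 16


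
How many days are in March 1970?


31 days

Month: March (month 3)
March has 31 days


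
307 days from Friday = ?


Thursday

Start: Friday (index 4)
(4 + 307) mod 7
= 311 mod 7
= 3
Index 3 → Thursday


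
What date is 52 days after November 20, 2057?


January 11, 2058

Start: November 20, 2057
Add 52 days
November 20 → December 1: 30 - 20 + 1 = 11 days (52 - 11 = 41 left)
December 1 → January 1: 31 - 1 + 1 = 31 days (41 - 31 = 10 left)
January 1 + 10 = January 11, 2058


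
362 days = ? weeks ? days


51 weeks 5 days

Weeks: 362 ÷ 7 = 51 remainder 5


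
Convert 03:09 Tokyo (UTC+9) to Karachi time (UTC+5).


23:09 (previous day)

Time difference = UTC+5 - UTC+9 = -4 hours
New hour = (3 -4) mod 24
= -1 mod 24 = 23
Minutes unchanged → 23:09; -1 < 0 → previous day


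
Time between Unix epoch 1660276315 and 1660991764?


715449 seconds (198.7 hours / 8.28 days)

Difference = 1660991764 - 1660276315 = 715449 seconds
In hours: 715449 / 3600 ≈ 198.7
In days: 715449 / 86400 ≈ 8.28


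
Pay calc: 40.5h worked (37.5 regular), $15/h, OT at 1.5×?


$630.00

Regular: 37.5h × $15 = $562.50
Overtime: 40.5 - 37.5 = 3.0h
OT pay: 3.0h × $15 × 1.5 = $67.50
Total = $562.50 + $67.50 = $630.00


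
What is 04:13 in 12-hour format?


Hour: 4
4 < 12 → AM

4:13 AM


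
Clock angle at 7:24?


78.0°

Hour hand = 7×30 + 24×0.5 = 222.0°
Minute hand = 24×6 = 144°
Difference = |222.0 - 144| = 78.0°


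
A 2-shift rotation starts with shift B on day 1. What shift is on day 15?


Shift B

Shifts: A, B
Start: B (index 1)
Day 15: (1 + 15 - 1) mod 2
= 15 mod 2
= 1
Index 1 → shift B


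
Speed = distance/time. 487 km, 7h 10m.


68.0 km/h

Distance: 487 km
Time: 7h 10m = 430 min = 430/60 = 43/6 hours
Speed = 487 ÷ (43/6) = 487 × 6 / 43 = 2922/43 ≈ 68.0 km/h


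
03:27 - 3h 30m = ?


Start: 207 minutes from midnight
Subtract: 210 minutes
Remaining: 207 - 210 = -3
Negative → add 24×60 = 1437
Hours: 23, Minutes: 57

23:57


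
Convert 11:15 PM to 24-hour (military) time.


Input: 11:15 PM
PM: 11 + 12 = 23

23:15


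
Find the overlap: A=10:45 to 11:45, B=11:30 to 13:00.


Meeting A: 645-705 (in minutes from midnight)
Meeting B: 690-780
Overlap start = max(645, 690) = 690
Overlap end = min(705, 780) = 705
Overlap = max(0, 705 - 690) = 15 min

15 minutes


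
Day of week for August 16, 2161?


Sunday

Zeller's congruence:
q=16, m=8, k=61, j=21
h = (16 + ⌊13×9/5⌋ + 61 + ⌊61/4⌋ + ⌊21/4⌋ - 2×21) mod 7
= (16 + 23 + 61 + 15 + 5 - 42) mod 7
= 78 mod 7 = 1
h=1 → Sunday


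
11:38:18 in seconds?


41898 seconds

Hours: 11 × 3600 = 39600
Minutes: 38 × 60 = 2280
Seconds: 18
Total = 39600 + 2280 + 18 = 41898


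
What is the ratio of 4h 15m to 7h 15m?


Duration 1: 255 minutes
Duration 2: 435 minutes
Ratio = 255:435
GCD = 15
Simplified = 17:29
As a decimal: 17/29 ≈ 0.59

17:29 (0.59)


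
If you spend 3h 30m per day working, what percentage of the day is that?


14.6%

Time: 210 minutes
Day: 1440 minutes
Percentage = (210/1440) × 100 ≈ 14.6%


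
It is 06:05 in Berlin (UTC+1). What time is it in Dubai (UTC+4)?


09:05

Time difference = UTC+4 - UTC+1 = +3 hours
New hour = (6 + 3) mod 24
= 9 mod 24 = 9
Minutes unchanged → 09:05


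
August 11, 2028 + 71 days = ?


Start: August 11, 2028
Add 71 days
August 11 → September 1: 31 - 11 + 1 = 21 days (71 - 21 = 50 left)
September 1 → October 1: 30 - 1 + 1 = 30 days (50 - 30 = 20 left)
October 1 + 20 = October 21, 2028

October 21, 2028


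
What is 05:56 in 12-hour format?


5:56 AM

Hour: 5
5 < 12 → AM


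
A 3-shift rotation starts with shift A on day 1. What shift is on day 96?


Shifts: A, B, C
Start: A (index 0)
Day 96: (0 + 96 - 1) mod 3
= 95 mod 3
= 2
Index 2 → shift C

Shift C


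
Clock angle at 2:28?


94.0°

Hour hand = 2×30 + 28×0.5 = 74.0°
Minute hand = 28×6 = 168°
Difference = |74.0 - 168| = 94.0°


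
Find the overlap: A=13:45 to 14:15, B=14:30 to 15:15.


0 minutes

Meeting A: 825-855 (in minutes from midnight)
Meeting B: 870-915
Overlap start = max(825, 870) = 870
Overlap end = min(855, 915) = 855
Overlap = max(0, 855 - 870) = 0 min


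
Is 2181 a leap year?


No

Rules: divisible by 4 AND (not by 100 OR by 400)
2181 ÷ 4 = 545 remainder 1 → not divisible by 4
Not divisible by 4 → not a leap year


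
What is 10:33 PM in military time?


Input: 10:33 PM
PM: 10 + 12 = 22

22:33


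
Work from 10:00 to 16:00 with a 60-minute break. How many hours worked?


5h 0m (300 minutes)

Total time = (16×60+0) - (10×60+0)
= 960 - 600 = 360 min
Minus break: 360 - 60 = 300 min
= 5h 0m


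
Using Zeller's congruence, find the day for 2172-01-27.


Monday

Zeller's congruence:
q=27, m=13, k=71, j=21
h = (27 + ⌊13×14/5⌋ + 71 + ⌊71/4⌋ + ⌊21/4⌋ - 2×21) mod 7
= (27 + 36 + 71 + 17 + 5 - 42) mod 7
= 114 mod 7 = 2
h=2 → Monday


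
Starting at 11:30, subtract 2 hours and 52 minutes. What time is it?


Start: 690 minutes from midnight
Subtract: 172 minutes
Remaining: 690 - 172 = 518
Hours: 8, Minutes: 38

08:38


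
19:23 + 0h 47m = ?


Start: 1163 minutes from midnight
Add: 47 minutes
Total: 1210 minutes
Hours: 1210 ÷ 60 = 20 remainder 10

20:10


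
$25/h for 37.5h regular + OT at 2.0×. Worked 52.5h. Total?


Regular: 37.5h × $25 = $937.50
Overtime: 52.5 - 37.5 = 15.0h
OT pay: 15.0h × $25 × 2.0 = $750.00
Total = $937.50 + $750.00 = $1687.50

$1687.50


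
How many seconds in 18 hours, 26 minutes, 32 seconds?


66392 seconds

Hours: 18 × 3600 = 64800
Minutes: 26 × 60 = 1560
Seconds: 32
Total = 64800 + 1560 + 32 = 66392


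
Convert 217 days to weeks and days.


Weeks: 217 ÷ 7 = 31 remainder 0

31 weeks 0 days


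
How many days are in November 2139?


30 days

Month: November (month 11)
November has 30 days


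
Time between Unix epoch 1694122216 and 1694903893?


Difference = 1694903893 - 1694122216 = 781677 seconds
In hours: 781677 / 3600 ≈ 217.1
In days: 781677 / 86400 ≈ 9.05

781677 seconds (217.1 hours / 9.05 days)


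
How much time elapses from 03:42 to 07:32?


3h 50m

End time in minutes: 7×60 + 32 = 452
Start time in minutes: 3×60 + 42 = 222
Difference = 452 - 222 = 230 minutes
= 3 hours 50 minutes


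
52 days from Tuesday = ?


Start: Tuesday (index 1)
(1 + 52) mod 7
= 53 mod 7
= 4
Index 4 → Friday

Friday


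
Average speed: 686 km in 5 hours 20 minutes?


128.6 km/h

Distance: 686 km
Time: 5h 20m = 320 min = 320/60 = 16/3 hours
Speed = 686 ÷ (16/3) = 686 × 3 / 16 = 2058/16 ≈ 128.6 km/h


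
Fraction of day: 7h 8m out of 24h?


0.2972 (29.72%)

Total minutes: 7×60 + 8 = 428
Day = 24×60 = 1440 minutes
Fraction = 428/1440 ≈ 0.2972
As a percentage: 428/1440 × 100 ≈ 29.72%


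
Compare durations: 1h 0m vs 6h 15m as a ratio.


4:25 (0.16)

Duration 1: 60 minutes
Duration 2: 375 minutes
Ratio = 60:375
GCD = 15
Simplified = 4:25
As a decimal: 4/25 = 0.16


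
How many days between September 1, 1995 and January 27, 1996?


148 days

From September 1, 1995 to January 27, 1996
Rest of September 1995: 30 - 1 = 29
Full months: October 31, November 30, December 31
Days into January 1996: 27
Total = 29 + 31 + 30 + 31 + 27 = 148 days


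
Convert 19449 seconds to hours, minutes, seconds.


Hours: 19449 ÷ 3600 = 5 remainder 1449
Minutes: 1449 ÷ 60 = 24 remainder 9
Seconds: 9

5h 24m 9s


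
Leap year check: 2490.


Rules: divisible by 4 AND (not by 100 OR by 400)
2490 ÷ 4 = 622 remainder 2 → not divisible by 4
Not divisible by 4 → not a leap year

No


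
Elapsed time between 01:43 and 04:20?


End time in minutes: 4×60 + 20 = 260
Start time in minutes: 1×60 + 43 = 103
Difference = 260 - 103 = 157 minutes
= 2 hours 37 minutes

2h 37m


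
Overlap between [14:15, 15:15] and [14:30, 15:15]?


Meeting A: 855-915 (in minutes from midnight)
Meeting B: 870-915
Overlap start = max(855, 870) = 870
Overlap end = min(915, 915) = 915
Overlap = max(0, 915 - 870) = 45 min

45 minutes


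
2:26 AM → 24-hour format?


Input: 2:26 AM
AM hour stays: 2

02:26


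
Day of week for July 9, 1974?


Tuesday

Zeller's congruence:
q=9, m=7, k=74, j=19
h = (9 + ⌊13×8/5⌋ + 74 + ⌊74/4⌋ + ⌊19/4⌋ - 2×19) mod 7
= (9 + 20 + 74 + 18 + 4 - 38) mod 7
= 87 mod 7 = 3
h=3 → Tuesday


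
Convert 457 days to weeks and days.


Weeks: 457 ÷ 7 = 65 remainder 2

65 weeks 2 days


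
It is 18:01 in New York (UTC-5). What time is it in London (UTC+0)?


Time difference = UTC+0 - UTC-5 = +5 hours
New hour = (18 + 5) mod 24
= 23 mod 24 = 23
Minutes unchanged → 23:01

23:01


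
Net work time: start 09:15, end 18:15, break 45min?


Total time = (18×60+15) - (9×60+15)
= 1095 - 555 = 540 min
Minus break: 540 - 45 = 495 min
= 8h 15m

8h 15m (495 minutes)


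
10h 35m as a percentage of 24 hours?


0.4410 (44.10%)

Total minutes: 10×60 + 35 = 635
Day = 24×60 = 1440 minutes
Fraction = 635/1440 ≈ 0.4410
As a percentage: 635/1440 × 100 ≈ 44.10%


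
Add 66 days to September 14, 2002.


Start: September 14, 2002
Add 66 days
September 14 → October 1: 30 - 14 + 1 = 17 days (66 - 17 = 49 left)
October 1 → November 1: 31 - 1 + 1 = 31 days (49 - 31 = 18 left)
November 1 + 18 = November 19, 2002

November 19, 2002


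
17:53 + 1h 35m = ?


Start: 1073 minutes from midnight
Add: 95 minutes
Total: 1168 minutes
Hours: 1168 ÷ 60 = 19 remainder 28

19:28


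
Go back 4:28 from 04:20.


Start: 260 minutes from midnight
Subtract: 268 minutes
Remaining: 260 - 268 = -8
Negative → add 24×60 = 1432
Hours: 23, Minutes: 52

23:52


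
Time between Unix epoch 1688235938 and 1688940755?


Difference = 1688940755 - 1688235938 = 704817 seconds
In hours: 704817 / 3600 ≈ 195.8
In days: 704817 / 86400 ≈ 8.16

704817 seconds (195.8 hours / 8.16 days)


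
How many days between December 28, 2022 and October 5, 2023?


From December 28, 2022 to October 5, 2023
Rest of December 2022: 31 - 28 = 3
Full months: January 31, February 2023 28, March 31, April 30, May 31, June 30, July 31, August 31, September 30
Days into October 2023: 5
Total = 3 + 31 + 28 + 31 + 30 + 31 + 30 + 31 + 31 + 30 + 5 = 281 days

281 days


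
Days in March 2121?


31 days

Month: March (month 3)
March has 31 days


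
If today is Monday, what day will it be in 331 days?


Wednesday

Start: Monday (index 0)
(0 + 331) mod 7
= 331 mod 7
= 2
Index 2 → Wednesday


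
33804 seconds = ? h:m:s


Hours: 33804 ÷ 3600 = 9 remainder 1404
Minutes: 1404 ÷ 60 = 23 remainder 24
Seconds: 24

9h 23m 24s


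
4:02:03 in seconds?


Hours: 4 × 3600 = 14400
Minutes: 2 × 60 = 120
Seconds: 3
Total = 14400 + 120 + 3 = 14523

14523 seconds


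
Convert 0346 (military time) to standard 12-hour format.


3:46 AM

Hour: 3
3 < 12 → AM


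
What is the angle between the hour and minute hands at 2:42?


171.0°

Hour hand = 2×30 + 42×0.5 = 81.0°
Minute hand = 42×6 = 252°
Difference = |81.0 - 252| = 171.0°


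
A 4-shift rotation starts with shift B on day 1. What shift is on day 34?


Shift C

Shifts: A, B, C, D
Start: B (index 1)
Day 34: (1 + 34 - 1) mod 4
= 34 mod 4
= 2
Index 2 → shift C


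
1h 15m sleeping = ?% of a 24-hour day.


5.2%

Time: 75 minutes
Day: 1440 minutes
Percentage = (75/1440) × 100 ≈ 5.2%


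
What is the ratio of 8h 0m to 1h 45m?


Duration 1: 480 minutes
Duration 2: 105 minutes
Ratio = 480:105
GCD = 15
Simplified = 32:7
As a decimal: 32/7 ≈ 4.57

32:7 (4.57)


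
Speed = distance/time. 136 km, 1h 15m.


108.8 km/h

Distance: 136 km
Time: 1h 15m = 75 min = 75/60 = 5/4 hours
Speed = 136 ÷ (5/4) = 136 × 4 / 5 = 544/5 = 108.8 km/h


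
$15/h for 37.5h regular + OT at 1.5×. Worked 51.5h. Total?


$877.50

Regular: 37.5h × $15 = $562.50
Overtime: 51.5 - 37.5 = 14.0h
OT pay: 14.0h × $15 × 1.5 = $315.00
Total = $562.50 + $315.00 = $877.50


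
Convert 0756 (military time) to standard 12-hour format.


Hour: 7
7 < 12 → AM

7:56 AM


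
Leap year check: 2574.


Rules: divisible by 4 AND (not by 100 OR by 400)
2574 ÷ 4 = 643 remainder 2 → not divisible by 4
Not divisible by 4 → not a leap year

No


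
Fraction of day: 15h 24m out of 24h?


Total minutes: 15×60 + 24 = 924
Day = 24×60 = 1440 minutes
Fraction = 924/1440 ≈ 0.6417
As a percentage: 924/1440 × 100 ≈ 64.17%

0.6417 (64.17%)


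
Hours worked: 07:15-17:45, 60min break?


Total time = (17×60+45) - (7×60+15)
= 1065 - 435 = 630 min
Minus break: 630 - 60 = 570 min
= 9h 30m

9h 30m (570 minutes)


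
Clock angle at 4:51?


160.5°

Hour hand = 4×30 + 51×0.5 = 145.5°
Minute hand = 51×6 = 306°
Difference = |145.5 - 306| = 160.5°


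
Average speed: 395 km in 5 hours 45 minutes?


68.7 km/h

Distance: 395 km
Time: 5h 45m = 345 min = 345/60 = 23/4 hours
Speed = 395 ÷ (23/4) = 395 × 4 / 23 = 1580/23 ≈ 68.7 km/h


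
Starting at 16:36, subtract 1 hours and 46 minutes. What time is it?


Start: 996 minutes from midnight
Subtract: 106 minutes
Remaining: 996 - 106 = 890
Hours: 14, Minutes: 50

14:50


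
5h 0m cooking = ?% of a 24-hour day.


Time: 300 minutes
Day: 1440 minutes
Percentage = (300/1440) × 100 ≈ 20.8%

20.8%


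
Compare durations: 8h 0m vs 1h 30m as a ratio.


Duration 1: 480 minutes
Duration 2: 90 minutes
Ratio = 480:90
GCD = 30
Simplified = 16:3
As a decimal: 16/3 ≈ 5.33

16:3 (5.33)


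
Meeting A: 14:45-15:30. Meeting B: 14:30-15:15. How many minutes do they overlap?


Meeting A: 885-930 (in minutes from midnight)
Meeting B: 870-915
Overlap start = max(885, 870) = 885
Overlap end = min(930, 915) = 915
Overlap = max(0, 915 - 885) = 30 min

30 minutes


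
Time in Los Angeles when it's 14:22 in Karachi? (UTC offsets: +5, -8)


01:22

Time difference = UTC-8 - UTC+5 = -13 hours
New hour = (14 -13) mod 24
= 1 mod 24 = 1
Minutes unchanged → 01:22


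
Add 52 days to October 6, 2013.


Start: October 6, 2013
Add 52 days
October 6 → November 1: 31 - 6 + 1 = 26 days (52 - 26 = 26 left)
November 1 + 26 = November 27, 2013

November 27, 2013


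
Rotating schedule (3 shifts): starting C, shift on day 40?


Shift C

Shifts: A, B, C
Start: C (index 2)
Day 40: (2 + 40 - 1) mod 3
= 41 mod 3
= 2
Index 2 → shift C


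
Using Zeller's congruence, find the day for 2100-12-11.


Saturday

Zeller's congruence:
q=11, m=12, k=0, j=21
h = (11 + ⌊13×13/5⌋ + 0 + ⌊0/4⌋ + ⌊21/4⌋ - 2×21) mod 7
= (11 + 33 + 0 + 0 + 5 - 42) mod 7
= 7 mod 7 = 0
h=0 → Saturday


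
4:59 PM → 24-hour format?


Input: 4:59 PM
PM: 4 + 12 = 16

16:59


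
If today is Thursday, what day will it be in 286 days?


Wednesday

Start: Thursday (index 3)
(3 + 286) mod 7
= 289 mod 7
= 2
Index 2 → Wednesday


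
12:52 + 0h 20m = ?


Start: 772 minutes from midnight
Add: 20 minutes
Total: 792 minutes
Hours: 792 ÷ 60 = 13 remainder 12

13:12


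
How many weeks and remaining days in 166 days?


23 weeks 5 days

Weeks: 166 ÷ 7 = 23 remainder 5


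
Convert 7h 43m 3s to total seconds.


Hours: 7 × 3600 = 25200
Minutes: 43 × 60 = 2580
Seconds: 3
Total = 25200 + 2580 + 3 = 27783

27783 seconds


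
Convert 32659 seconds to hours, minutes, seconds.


9h 4m 19s

Hours: 32659 ÷ 3600 = 9 remainder 259
Minutes: 259 ÷ 60 = 4 remainder 19
Seconds: 19


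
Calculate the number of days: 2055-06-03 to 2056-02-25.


267 days

From June 3, 2055 to February 25, 2056
Rest of June 2055: 30 - 3 = 27
Full months: July 31, August 31, September 30, October 31, November 30, December 31, January 31
Days into February 2056: 25
Total = 27 + 31 + 31 + 30 + 31 + 30 + 31 + 31 + 25 = 267 days


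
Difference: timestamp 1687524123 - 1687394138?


Difference = 1687524123 - 1687394138 = 129985 seconds
In hours: 129985 / 3600 ≈ 36.1
In days: 129985 / 86400 ≈ 1.50

129985 seconds (36.1 hours / 1.50 days)


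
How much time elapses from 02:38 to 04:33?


1h 55m

End time in minutes: 4×60 + 33 = 273
Start time in minutes: 2×60 + 38 = 158
Difference = 273 - 158 = 115 minutes
= 1 hours 55 minutes


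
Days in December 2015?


Month: December (month 12)
December has 31 days

31 days


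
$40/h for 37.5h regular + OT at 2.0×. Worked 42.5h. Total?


$1900.00

Regular: 37.5h × $40 = $1500.00
Overtime: 42.5 - 37.5 = 5.0h
OT pay: 5.0h × $40 × 2.0 = $400.00
Total = $1500.00 + $400.00 = $1900.00


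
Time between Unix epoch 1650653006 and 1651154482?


Difference = 1651154482 - 1650653006 = 501476 seconds
In hours: 501476 / 3600 ≈ 139.3
In days: 501476 / 86400 ≈ 5.80

501476 seconds (139.3 hours / 5.80 days)


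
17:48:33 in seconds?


Hours: 17 × 3600 = 61200
Minutes: 48 × 60 = 2880
Seconds: 33
Total = 61200 + 2880 + 33 = 64113

64113 seconds


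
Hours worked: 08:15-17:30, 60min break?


8h 15m (495 minutes)

Total time = (17×60+30) - (8×60+15)
= 1050 - 495 = 555 min
Minus break: 555 - 60 = 495 min
= 8h 15m


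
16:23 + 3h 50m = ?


20:13

Start: 983 minutes from midnight
Add: 230 minutes
Total: 1213 minutes
Hours: 1213 ÷ 60 = 20 remainder 13


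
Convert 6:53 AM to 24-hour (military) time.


06:53

Input: 6:53 AM
AM hour stays: 6


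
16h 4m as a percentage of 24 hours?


Total minutes: 16×60 + 4 = 964
Day = 24×60 = 1440 minutes
Fraction = 964/1440 ≈ 0.6694
As a percentage: 964/1440 × 100 ≈ 66.94%

0.6694 (66.94%)


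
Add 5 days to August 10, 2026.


August 15, 2026

Start: August 10, 2026
Add 5 days
August 10 + 5 = August 15, 2026


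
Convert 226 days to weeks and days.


Weeks: 226 ÷ 7 = 32 remainder 2

32 weeks 2 days


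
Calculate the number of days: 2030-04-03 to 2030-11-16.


227 days

From April 3, 2030 to November 16, 2030
Rest of April 2030: 30 - 3 = 27
Full months: May 31, June 30, July 31, August 31, September 30, October 31
Days into November 2030: 16
Total = 27 + 31 + 30 + 31 + 31 + 30 + 31 + 16 = 227 days


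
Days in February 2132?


Month: February (month 2)
February: 28 or 29 (leap year)
2132 leap year? Yes

29 days


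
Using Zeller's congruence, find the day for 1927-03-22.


Tuesday

Zeller's congruence:
q=22, m=3, k=27, j=19
h = (22 + ⌊13×4/5⌋ + 27 + ⌊27/4⌋ + ⌊19/4⌋ - 2×19) mod 7
= (22 + 10 + 27 + 6 + 4 - 38) mod 7
= 31 mod 7 = 3
h=3 → Tuesday


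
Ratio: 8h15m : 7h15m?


33:29 (1.14)

Duration 1: 495 minutes
Duration 2: 435 minutes
Ratio = 495:435
GCD = 15
Simplified = 33:29
As a decimal: 33/29 ≈ 1.14


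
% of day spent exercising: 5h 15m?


21.9%

Time: 315 minutes
Day: 1440 minutes
Percentage = (315/1440) × 100 ≈ 21.9%


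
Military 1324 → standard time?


Hour: 13
13 - 12 = 1 → PM

1:24 PM


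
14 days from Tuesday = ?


Start: Tuesday (index 1)
(1 + 14) mod 7
= 15 mod 7
= 1
Index 1 → Tuesday

Tuesday


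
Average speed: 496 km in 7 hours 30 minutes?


66.1 km/h

Distance: 496 km
Time: 7h 30m = 450 min = 450/60 = 15/2 hours
Speed = 496 ÷ (15/2) = 496 × 2 / 15 = 992/15 ≈ 66.1 km/h


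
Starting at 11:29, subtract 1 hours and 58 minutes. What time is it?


Start: 689 minutes from midnight
Subtract: 118 minutes
Remaining: 689 - 118 = 571
Hours: 9, Minutes: 31

09:31


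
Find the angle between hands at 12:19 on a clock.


104.5°

Hour hand (12 ≡ 0 on the dial): 0×30 + 19×0.5 = 9.5°
Minute hand = 19×6 = 114°
Difference = |9.5 - 114| = 104.5°


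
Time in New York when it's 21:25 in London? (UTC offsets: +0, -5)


Time difference = UTC-5 - UTC+0 = -5 hours
New hour = (21 -5) mod 24
= 16 mod 24 = 16
Minutes unchanged → 16:25

16:25


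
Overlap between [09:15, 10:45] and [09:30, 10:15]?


45 minutes

Meeting A: 555-645 (in minutes from midnight)
Meeting B: 570-615
Overlap start = max(555, 570) = 570
Overlap end = min(645, 615) = 615
Overlap = max(0, 615 - 570) = 45 min


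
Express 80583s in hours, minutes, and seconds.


Hours: 80583 ÷ 3600 = 22 remainder 1383
Minutes: 1383 ÷ 60 = 23 remainder 3
Seconds: 3

22h 23m 3s


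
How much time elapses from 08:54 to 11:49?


2h 55m

End time in minutes: 11×60 + 49 = 709
Start time in minutes: 8×60 + 54 = 534
Difference = 709 - 534 = 175 minutes
= 2 hours 55 minutes


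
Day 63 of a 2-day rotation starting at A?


Shift A

Shifts: A, B
Start: A (index 0)
Day 63: (0 + 63 - 1) mod 2
= 62 mod 2
= 0
Index 0 → shift A


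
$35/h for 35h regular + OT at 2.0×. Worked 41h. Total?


Regular: 35h × $35 = $1225.00
Overtime: 41 - 35 = 6h
OT pay: 6h × $35 × 2.0 = $420.00
Total = $1225.00 + $420.00 = $1645.00

$1645.00


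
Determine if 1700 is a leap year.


Rules: divisible by 4 AND (not by 100 OR by 400)
1700 ÷ 4 = 425 exactly → divisible by 4
1700 ÷ 100 = 17 exactly → divisible by 100
1700 ÷ 400 = 4 remainder 100 → not divisible by 400
Divisible by 100 but not by 400 → not a leap year

No


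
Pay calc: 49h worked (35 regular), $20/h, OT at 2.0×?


Regular: 35h × $20 = $700.00
Overtime: 49 - 35 = 14h
OT pay: 14h × $20 × 2.0 = $560.00
Total = $700.00 + $560.00 = $1260.00

$1260.00


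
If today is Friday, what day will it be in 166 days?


Start: Friday (index 4)
(4 + 166) mod 7
= 170 mod 7
= 2
Index 2 → Wednesday

Wednesday


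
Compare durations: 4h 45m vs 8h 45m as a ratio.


Duration 1: 285 minutes
Duration 2: 525 minutes
Ratio = 285:525
GCD = 15
Simplified = 19:35
As a decimal: 19/35 ≈ 0.54

19:35 (0.54)


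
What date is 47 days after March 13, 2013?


Start: March 13, 2013
Add 47 days
March 13 → April 1: 31 - 13 + 1 = 19 days (47 - 19 = 28 left)
April 1 + 28 = April 29, 2013

April 29, 2013


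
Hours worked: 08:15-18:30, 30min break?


Total time = (18×60+30) - (8×60+15)
= 1110 - 495 = 615 min
Minus break: 615 - 30 = 585 min
= 9h 45m

9h 45m (585 minutes)


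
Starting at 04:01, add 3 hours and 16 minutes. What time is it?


Start: 241 minutes from midnight
Add: 196 minutes
Total: 437 minutes
Hours: 437 ÷ 60 = 7 remainder 17

07:17


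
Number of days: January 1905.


Month: January (month 1)
January has 31 days

31 days


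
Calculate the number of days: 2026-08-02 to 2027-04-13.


254 days

From August 2, 2026 to April 13, 2027
Rest of August 2026: 31 - 2 = 29
Full months: September 30, October 31, November 30, December 31, January 31, February 2027 28, March 31
Days into April 2027: 13
Total = 29 + 30 + 31 + 30 + 31 + 31 + 28 + 31 + 13 = 254 days


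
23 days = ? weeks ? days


Weeks: 23 ÷ 7 = 3 remainder 2

3 weeks 2 days


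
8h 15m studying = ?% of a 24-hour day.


Time: 495 minutes
Day: 1440 minutes
Percentage = (495/1440) × 100 ≈ 34.4%

34.4%


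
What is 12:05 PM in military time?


Input: 12:05 PM
12 PM → 12 (noon)

12:05


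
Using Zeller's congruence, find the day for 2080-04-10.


Wednesday

Zeller's congruence:
q=10, m=4, k=80, j=20
h = (10 + ⌊13×5/5⌋ + 80 + ⌊80/4⌋ + ⌊20/4⌋ - 2×20) mod 7
= (10 + 13 + 80 + 20 + 5 - 40) mod 7
= 88 mod 7 = 4
h=4 → Wednesday


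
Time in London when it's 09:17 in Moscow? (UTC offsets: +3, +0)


Time difference = UTC+0 - UTC+3 = -3 hours
New hour = (9 -3) mod 24
= 6 mod 24 = 6
Minutes unchanged → 06:17

06:17


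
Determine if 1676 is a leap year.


Yes

Rules: divisible by 4 AND (not by 100 OR by 400)
1676 ÷ 4 = 419 exactly → divisible by 4
1676 ÷ 100 = 16 remainder 76 → not divisible by 100
Divisible by 4 but not by 100 → leap year


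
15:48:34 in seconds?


Hours: 15 × 3600 = 54000
Minutes: 48 × 60 = 2880
Seconds: 34
Total = 54000 + 2880 + 34 = 56914

56914 seconds


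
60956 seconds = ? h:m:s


16h 55m 56s

Hours: 60956 ÷ 3600 = 16 remainder 3356
Minutes: 3356 ÷ 60 = 55 remainder 56
Seconds: 56


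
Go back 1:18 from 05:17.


03:59

Start: 317 minutes from midnight
Subtract: 78 minutes
Remaining: 317 - 78 = 239
Hours: 3, Minutes: 59


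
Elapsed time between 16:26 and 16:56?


End time in minutes: 16×60 + 56 = 1016
Start time in minutes: 16×60 + 26 = 986
Difference = 1016 - 986 = 30 minutes
= 0 hours 30 minutes

0h 30m


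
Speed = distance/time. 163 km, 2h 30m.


65.2 km/h

Distance: 163 km
Time: 2h 30m = 150 min = 150/60 = 5/2 hours
Speed = 163 ÷ (5/2) = 163 × 2 / 5 = 326/5 = 65.2 km/h


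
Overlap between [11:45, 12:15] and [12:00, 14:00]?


15 minutes

Meeting A: 705-735 (in minutes from midnight)
Meeting B: 720-840
Overlap start = max(705, 720) = 720
Overlap end = min(735, 840) = 735
Overlap = max(0, 735 - 720) = 15 min


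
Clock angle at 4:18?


Hour hand = 4×30 + 18×0.5 = 129.0°
Minute hand = 18×6 = 108°
Difference = |129.0 - 108| = 21.0°

21.0°


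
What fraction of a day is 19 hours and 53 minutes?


0.8285 (82.85%)

Total minutes: 19×60 + 53 = 1193
Day = 24×60 = 1440 minutes
Fraction = 1193/1440 ≈ 0.8285
As a percentage: 1193/1440 × 100 ≈ 82.85%


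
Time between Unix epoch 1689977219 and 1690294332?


Difference = 1690294332 - 1689977219 = 317113 seconds
In hours: 317113 / 3600 ≈ 88.1
In days: 317113 / 86400 ≈ 3.67

317113 seconds (88.1 hours / 3.67 days)


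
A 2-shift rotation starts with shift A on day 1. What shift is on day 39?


Shifts: A, B
Start: A (index 0)
Day 39: (0 + 39 - 1) mod 2
= 38 mod 2
= 0
Index 0 → shift A

Shift A


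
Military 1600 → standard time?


Hour: 16
16 - 12 = 4 → PM

4:00 PM


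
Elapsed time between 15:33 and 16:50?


1h 17m

End time in minutes: 16×60 + 50 = 1010
Start time in minutes: 15×60 + 33 = 933
Difference = 1010 - 933 = 77 minutes
= 1 hours 17 minutes


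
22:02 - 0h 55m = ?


21:07

Start: 1322 minutes from midnight
Subtract: 55 minutes
Remaining: 1322 - 55 = 1267
Hours: 21, Minutes: 7


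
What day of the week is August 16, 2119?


Zeller's congruence:
q=16, m=8, k=19, j=21
h = (16 + ⌊13×9/5⌋ + 19 + ⌊19/4⌋ + ⌊21/4⌋ - 2×21) mod 7
= (16 + 23 + 19 + 4 + 5 - 42) mod 7
= 25 mod 7 = 4
h=4 → Wednesday

Wednesday


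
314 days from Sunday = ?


Saturday

Start: Sunday (index 6)
(6 + 314) mod 7
= 320 mod 7
= 5
Index 5 → Saturday


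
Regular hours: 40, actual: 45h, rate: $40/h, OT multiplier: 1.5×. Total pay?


$1900.00

Regular: 40h × $40 = $1600.00
Overtime: 45 - 40 = 5h
OT pay: 5h × $40 × 1.5 = $300.00
Total = $1600.00 + $300.00 = $1900.00


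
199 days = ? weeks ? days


Weeks: 199 ÷ 7 = 28 remainder 3

28 weeks 3 days


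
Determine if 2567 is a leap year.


No

Rules: divisible by 4 AND (not by 100 OR by 400)
2567 ÷ 4 = 641 remainder 3 → not divisible by 4
Not divisible by 4 → not a leap year


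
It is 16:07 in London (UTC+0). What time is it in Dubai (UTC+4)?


20:07

Time difference = UTC+4 - UTC+0 = +4 hours
New hour = (16 + 4) mod 24
= 20 mod 24 = 20
Minutes unchanged → 20:07


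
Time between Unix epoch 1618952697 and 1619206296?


Difference = 1619206296 - 1618952697 = 253599 seconds
In hours: 253599 / 3600 ≈ 70.4
In days: 253599 / 86400 ≈ 2.94

253599 seconds (70.4 hours / 2.94 days)
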